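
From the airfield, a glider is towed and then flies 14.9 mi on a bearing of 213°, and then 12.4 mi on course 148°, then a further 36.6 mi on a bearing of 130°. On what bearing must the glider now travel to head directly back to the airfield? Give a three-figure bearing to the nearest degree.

330°

Leg 1 (213°, 14.9 mi): east 14.9 sin 213° = -8.12, north 14.9 cos 213° = -12.50
Leg 2 (148°, 12.4 mi): east 12.4 sin 148° = 6.57, north 12.4 cos 148° = -10.52
Leg 3 (130°, 36.6 mi): east 36.6 sin 130° = 28.04, north 36.6 cos 130° = -23.53
Net displacement: 26.49 east, -46.54 north. Direction back to start is (-26.49, 46.54): bearing = atan2(-26.49, 46.54) mod 360° = 330.35° ≈ 330°.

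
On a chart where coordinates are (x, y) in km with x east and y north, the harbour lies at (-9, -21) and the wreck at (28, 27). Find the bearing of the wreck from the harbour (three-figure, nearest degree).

Δeast = 28 − -9 = 37.00; Δnorth = 27 − -21 = 48.00.
Bearing = atan2(Δeast, Δnorth) mod 360° = 37.63° ≈ 038°.

038°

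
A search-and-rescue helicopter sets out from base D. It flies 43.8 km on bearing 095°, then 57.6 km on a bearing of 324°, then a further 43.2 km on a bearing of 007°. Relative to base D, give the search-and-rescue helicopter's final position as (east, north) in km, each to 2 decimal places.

Leg 1 (095°, 43.8 km): east 43.8 sin 95° = 43.63, north 43.8 cos 95° = -3.82
Leg 2 (324°, 57.6 km): east 57.6 sin 324° = -33.86, north 57.6 cos 324° = 46.60
Leg 3 (007°, 43.2 km): east 43.2 sin 7° = 5.26, north 43.2 cos 7° = 42.88
Summing: 15.04 km east, 85.66 km north → (15.04, 85.66).

(15.04, 85.66)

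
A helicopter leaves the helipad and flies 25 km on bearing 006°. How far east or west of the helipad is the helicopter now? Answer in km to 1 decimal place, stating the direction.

2.6 km east

Leg 1 (006°, 25 km): east 25 sin 6° = 2.61, north 25 cos 6° = 24.86
Net east component: 2.61 km.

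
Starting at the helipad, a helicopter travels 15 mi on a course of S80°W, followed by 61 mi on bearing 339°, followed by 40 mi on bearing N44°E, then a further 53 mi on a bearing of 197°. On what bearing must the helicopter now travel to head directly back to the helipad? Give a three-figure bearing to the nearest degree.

Leg 1 (S80°W, 15 mi): east 15 sin 260° = -14.77, north 15 cos 260° = -2.60
Leg 2 (339°, 61 mi): east 61 sin 339° = -21.86, north 61 cos 339° = 56.95
Leg 3 (N44°E, 40 mi): east 40 sin 44° = 27.79, north 40 cos 44° = 28.77
Leg 4 (197°, 53 mi): east 53 sin 197° = -15.50, north 53 cos 197° = -50.68
Net displacement: -24.34 east, 32.43 north. Direction back to start is (24.34, -32.43): bearing = atan2(24.34, -32.43) mod 360° = 143.11° ≈ 143°.

143°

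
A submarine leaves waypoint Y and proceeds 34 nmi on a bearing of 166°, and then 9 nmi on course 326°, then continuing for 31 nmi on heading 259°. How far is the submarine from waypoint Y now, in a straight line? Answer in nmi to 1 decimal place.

Leg 1 (166°, 34 nmi): east 34 sin 166° = 8.23, north 34 cos 166° = -32.99
Leg 2 (326°, 9 nmi): east 9 sin 326° = -5.03, north 9 cos 326° = 7.46
Leg 3 (259°, 31 nmi): east 31 sin 259° = -30.43, north 31 cos 259° = -5.92
Net: -27.24 east, -31.44 north. Distance = √((-27.24)² + (-31.44)²) = 41.601 nmi.

41.6 nmi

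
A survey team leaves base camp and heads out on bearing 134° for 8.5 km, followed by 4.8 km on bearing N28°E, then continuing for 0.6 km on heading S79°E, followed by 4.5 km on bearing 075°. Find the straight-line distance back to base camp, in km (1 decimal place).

13.3 km

Leg 1 (134°, 8.5 km): east 8.5 sin 134° = 6.11, north 8.5 cos 134° = -5.90
Leg 2 (N28°E, 4.8 km): east 4.8 sin 28° = 2.25, north 4.8 cos 28° = 4.24
Leg 3 (S79°E, 0.6 km): east 0.6 sin 101° = 0.59, north 0.6 cos 101° = -0.11
Leg 4 (075°, 4.5 km): east 4.5 sin 75° = 4.35, north 4.5 cos 75° = 1.16
Net: 13.30 east, -0.62 north. Distance = √((13.30)² + (-0.62)²) = 13.318 km.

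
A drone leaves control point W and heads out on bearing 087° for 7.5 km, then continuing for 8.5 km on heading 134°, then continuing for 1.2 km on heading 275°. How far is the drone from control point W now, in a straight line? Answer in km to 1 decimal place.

13.5 km

Leg 1 (087°, 7.5 km): east 7.5 sin 87° = 7.49, north 7.5 cos 87° = 0.39
Leg 2 (134°, 8.5 km): east 8.5 sin 134° = 6.11, north 8.5 cos 134° = -5.90
Leg 3 (275°, 1.2 km): east 1.2 sin 275° = -1.20, north 1.2 cos 275° = 0.10
Net: 12.41 east, -5.41 north. Distance = √((12.41)² + (-5.41)²) = 13.536 km.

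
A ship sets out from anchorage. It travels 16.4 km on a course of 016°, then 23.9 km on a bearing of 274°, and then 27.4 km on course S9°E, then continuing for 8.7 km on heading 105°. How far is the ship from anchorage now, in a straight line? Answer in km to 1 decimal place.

13.6 km

Leg 1 (016°, 16.4 km): east 16.4 sin 16° = 4.52, north 16.4 cos 16° = 15.76
Leg 2 (274°, 23.9 km): east 23.9 sin 274° = -23.84, north 23.9 cos 274° = 1.67
Leg 3 (S9°E, 27.4 km): east 27.4 sin 171° = 4.29, north 27.4 cos 171° = -27.06
Leg 4 (105°, 8.7 km): east 8.7 sin 105° = 8.40, north 8.7 cos 105° = -2.25
Net: -6.63 east, -11.88 north. Distance = √((-6.63)² + (-11.88)²) = 13.608 km.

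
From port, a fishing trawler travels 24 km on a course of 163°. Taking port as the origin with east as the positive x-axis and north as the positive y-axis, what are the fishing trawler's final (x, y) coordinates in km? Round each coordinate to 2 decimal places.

(7.02, -22.95)

Leg 1 (163°, 24 km): east 24 sin 163° = 7.02, north 24 cos 163° = -22.95
Summing: 7.02 km east, -22.95 km north → (7.02, -22.95).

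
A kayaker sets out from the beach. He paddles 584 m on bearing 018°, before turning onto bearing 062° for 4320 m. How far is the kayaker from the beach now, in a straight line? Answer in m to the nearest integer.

4757 m

Leg 1 (018°, 584 m): east 584 sin 18° = 180.47, north 584 cos 18° = 555.42
Leg 2 (062°, 4320 m): east 4320 sin 62° = 3814.33, north 4320 cos 62° = 2028.12
Net: 3994.80 east, 2583.53 north. Distance = √((3994.80)² + (2583.53)²) = 4757.423 m.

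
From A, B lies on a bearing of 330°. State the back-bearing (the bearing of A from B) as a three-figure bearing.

Back-bearing = 330° − 180° = 150°.

150°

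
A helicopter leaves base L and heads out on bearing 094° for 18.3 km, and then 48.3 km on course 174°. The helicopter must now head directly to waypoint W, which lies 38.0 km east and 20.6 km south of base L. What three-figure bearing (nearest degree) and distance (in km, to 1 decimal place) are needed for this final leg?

027°, 32.3 km

Leg 1 (094°, 18.3 km): east 18.3 sin 94° = 18.26, north 18.3 cos 94° = -1.28
Leg 2 (174°, 48.3 km): east 48.3 sin 174° = 5.05, north 48.3 cos 174° = -48.04
Current position: (23.30, -49.31). Target: (38.0, -20.6). Remaining: Δeast = 14.70, Δnorth = 28.71.
Bearing = atan2(14.70, 28.71) mod 360° = 27.11°; distance = √((14.70)² + (28.71)²) = 32.254 km.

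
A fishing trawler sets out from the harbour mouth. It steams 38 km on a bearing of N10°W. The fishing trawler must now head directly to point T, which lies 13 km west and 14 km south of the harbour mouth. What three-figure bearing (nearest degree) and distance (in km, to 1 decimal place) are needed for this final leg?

Leg 1 (N10°W, 38 km): east 38 sin 350° = -6.60, north 38 cos 350° = 37.42
Current position: (-6.60, 37.42). Target: (-13, -14). Remaining: Δeast = -6.40, Δnorth = -51.42.
Bearing = atan2(-6.40, -51.42) mod 360° = 187.10°; distance = √((-6.40)² + (-51.42)²) = 51.820 km.

187°, 51.8 km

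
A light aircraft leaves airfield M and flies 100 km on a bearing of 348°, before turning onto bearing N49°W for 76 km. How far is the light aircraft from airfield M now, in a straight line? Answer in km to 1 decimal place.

Leg 1 (348°, 100 km): east 100 sin 348° = -20.79, north 100 cos 348° = 97.81
Leg 2 (N49°W, 76 km): east 76 sin 311° = -57.36, north 76 cos 311° = 49.86
Net: -78.15 east, 147.68 north. Distance = √((-78.15)² + (147.68)²) = 167.079 km.

167.1 km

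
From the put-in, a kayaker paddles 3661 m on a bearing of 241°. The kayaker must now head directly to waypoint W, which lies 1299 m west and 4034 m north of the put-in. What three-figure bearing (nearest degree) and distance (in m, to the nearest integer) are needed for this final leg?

018°, 6113 m

Leg 1 (241°, 3661 m): east 3661 sin 241° = -3201.98, north 3661 cos 241° = -1774.89
Current position: (-3201.98, -1774.89). Target: (-1299, 4034). Remaining: Δeast = 1902.98, Δnorth = 5808.89.
Bearing = atan2(1902.98, 5808.89) mod 360° = 18.14°; distance = √((1902.98)² + (5808.89)²) = 6112.653 m.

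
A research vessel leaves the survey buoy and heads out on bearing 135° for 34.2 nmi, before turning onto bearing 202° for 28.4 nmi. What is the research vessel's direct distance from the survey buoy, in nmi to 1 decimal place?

Leg 1 (135°, 34.2 nmi): east 34.2 sin 135° = 24.18, north 34.2 cos 135° = -24.18
Leg 2 (202°, 28.4 nmi): east 28.4 sin 202° = -10.64, north 28.4 cos 202° = -26.33
Net: 13.54 east, -50.52 north. Distance = √((13.54)² + (-50.52)²) = 52.299 nmi.

52.3 nmi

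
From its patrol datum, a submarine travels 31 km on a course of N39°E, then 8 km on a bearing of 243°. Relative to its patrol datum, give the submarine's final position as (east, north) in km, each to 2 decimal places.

(12.38, 20.46)

Leg 1 (N39°E, 31 km): east 31 sin 39° = 19.51, north 31 cos 39° = 24.09
Leg 2 (243°, 8 km): east 8 sin 243° = -7.13, north 8 cos 243° = -3.63
Summing: 12.38 km east, 20.46 km north → (12.38, 20.46).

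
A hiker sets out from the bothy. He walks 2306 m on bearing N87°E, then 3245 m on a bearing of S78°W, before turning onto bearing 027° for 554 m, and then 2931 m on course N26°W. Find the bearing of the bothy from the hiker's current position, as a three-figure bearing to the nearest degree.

Leg 1 (N87°E, 2306 m): east 2306 sin 87° = 2302.84, north 2306 cos 87° = 120.69
Leg 2 (S78°W, 3245 m): east 3245 sin 258° = -3174.09, north 3245 cos 258° = -674.67
Leg 3 (027°, 554 m): east 554 sin 27° = 251.51, north 554 cos 27° = 493.62
Leg 4 (N26°W, 2931 m): east 2931 sin 334° = -1284.87, north 2931 cos 334° = 2634.37
Net displacement: -1904.60 east, 2574.00 north. Direction back to start is (1904.60, -2574.00): bearing = atan2(1904.60, -2574.00) mod 360° = 143.50° ≈ 144°.

144°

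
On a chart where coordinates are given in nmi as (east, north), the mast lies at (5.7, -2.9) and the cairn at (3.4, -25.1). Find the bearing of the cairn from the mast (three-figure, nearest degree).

186°

Δeast = 3.4 − 5.7 = -2.30; Δnorth = -25.1 − -2.9 = -22.20.
Bearing = atan2(Δeast, Δnorth) mod 360° = 185.91° ≈ 186°.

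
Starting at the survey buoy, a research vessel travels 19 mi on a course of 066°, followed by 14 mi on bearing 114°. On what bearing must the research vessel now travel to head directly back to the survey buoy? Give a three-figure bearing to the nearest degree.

Leg 1 (066°, 19 mi): east 19 sin 66° = 17.36, north 19 cos 66° = 7.73
Leg 2 (114°, 14 mi): east 14 sin 114° = 12.79, north 14 cos 114° = -5.69
Net displacement: 30.15 east, 2.03 north. Direction back to start is (-30.15, -2.03): bearing = atan2(-30.15, -2.03) mod 360° = 266.14° ≈ 266°.

266°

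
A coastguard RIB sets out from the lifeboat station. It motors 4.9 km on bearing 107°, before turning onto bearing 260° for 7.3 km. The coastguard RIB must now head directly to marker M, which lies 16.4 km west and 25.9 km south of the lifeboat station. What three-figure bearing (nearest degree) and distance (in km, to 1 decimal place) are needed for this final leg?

Leg 1 (107°, 4.9 km): east 4.9 sin 107° = 4.69, north 4.9 cos 107° = -1.43
Leg 2 (260°, 7.3 km): east 7.3 sin 260° = -7.19, north 7.3 cos 260° = -1.27
Current position: (-2.50, -2.70). Target: (-16.4, -25.9). Remaining: Δeast = -13.90, Δnorth = -23.20.
Bearing = atan2(-13.90, -23.20) mod 360° = 210.92°; distance = √((-13.90)² + (-23.20)²) = 27.043 km.

211°, 27.0 km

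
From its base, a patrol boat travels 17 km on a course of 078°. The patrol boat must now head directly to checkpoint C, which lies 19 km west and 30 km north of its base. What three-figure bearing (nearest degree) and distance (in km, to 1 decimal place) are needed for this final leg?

Leg 1 (078°, 17 km): east 17 sin 78° = 16.63, north 17 cos 78° = 3.53
Current position: (16.63, 3.53). Target: (-19, 30). Remaining: Δeast = -35.63, Δnorth = 26.47.
Bearing = atan2(-35.63, 26.47) mod 360° = 306.61°; distance = √((-35.63)² + (26.47)²) = 44.383 km.

307°, 44.4 km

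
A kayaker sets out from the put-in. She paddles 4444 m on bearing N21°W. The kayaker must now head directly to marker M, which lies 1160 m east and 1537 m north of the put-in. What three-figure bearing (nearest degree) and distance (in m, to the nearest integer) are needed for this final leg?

133°, 3795 m

Leg 1 (N21°W, 4444 m): east 4444 sin 339° = -1592.59, north 4444 cos 339° = 4148.83
Current position: (-1592.59, 4148.83). Target: (1160, 1537). Remaining: Δeast = 2752.59, Δnorth = -2611.83.
Bearing = atan2(2752.59, -2611.83) mod 360° = 133.50°; distance = √((2752.59)² + (-2611.83)²) = 3794.522 m.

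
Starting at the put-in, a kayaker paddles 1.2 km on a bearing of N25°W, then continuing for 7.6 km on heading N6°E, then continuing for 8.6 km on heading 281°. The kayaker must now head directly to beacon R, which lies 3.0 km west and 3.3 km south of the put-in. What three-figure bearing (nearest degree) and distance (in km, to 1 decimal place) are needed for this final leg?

Leg 1 (N25°W, 1.2 km): east 1.2 sin 335° = -0.51, north 1.2 cos 335° = 1.09
Leg 2 (N6°E, 7.6 km): east 7.6 sin 6° = 0.79, north 7.6 cos 6° = 7.56
Leg 3 (281°, 8.6 km): east 8.6 sin 281° = -8.44, north 8.6 cos 281° = 1.64
Current position: (-8.15, 10.29). Target: (-3.0, -3.3). Remaining: Δeast = 5.15, Δnorth = -13.59.
Bearing = atan2(5.15, -13.59) mod 360° = 159.22°; distance = √((5.15)² + (-13.59)²) = 14.532 km.

159°, 14.5 km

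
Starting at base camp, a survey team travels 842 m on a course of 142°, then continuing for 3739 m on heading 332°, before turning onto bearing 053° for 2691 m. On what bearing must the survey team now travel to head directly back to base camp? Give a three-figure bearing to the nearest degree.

192°

Leg 1 (142°, 842 m): east 842 sin 142° = 518.39, north 842 cos 142° = -663.51
Leg 2 (332°, 3739 m): east 3739 sin 332° = -1755.35, north 3739 cos 332° = 3301.34
Leg 3 (053°, 2691 m): east 2691 sin 53° = 2149.13, north 2691 cos 53° = 1619.48
Net displacement: 912.16 east, 4257.32 north. Direction back to start is (-912.16, -4257.32): bearing = atan2(-912.16, -4257.32) mod 360° = 192.09° ≈ 192°.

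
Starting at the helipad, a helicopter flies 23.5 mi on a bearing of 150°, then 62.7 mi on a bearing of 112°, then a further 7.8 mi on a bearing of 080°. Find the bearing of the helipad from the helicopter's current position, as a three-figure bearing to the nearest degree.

Leg 1 (150°, 23.5 mi): east 23.5 sin 150° = 11.75, north 23.5 cos 150° = -20.35
Leg 2 (112°, 62.7 mi): east 62.7 sin 112° = 58.13, north 62.7 cos 112° = -23.49
Leg 3 (080°, 7.8 mi): east 7.8 sin 80° = 7.68, north 7.8 cos 80° = 1.35
Net displacement: 77.57 east, -42.48 north. Direction back to start is (-77.57, 42.48): bearing = atan2(-77.57, 42.48) mod 360° = 298.71° ≈ 299°.

299°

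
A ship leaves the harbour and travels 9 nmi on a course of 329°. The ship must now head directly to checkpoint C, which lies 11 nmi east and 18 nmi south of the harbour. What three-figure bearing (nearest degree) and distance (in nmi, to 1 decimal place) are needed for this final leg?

Leg 1 (329°, 9 nmi): east 9 sin 329° = -4.64, north 9 cos 329° = 7.71
Current position: (-4.64, 7.71). Target: (11, -18). Remaining: Δeast = 15.64, Δnorth = -25.71.
Bearing = atan2(15.64, -25.71) mod 360° = 148.70°; distance = √((15.64)² + (-25.71)²) = 30.095 nmi.

149°, 30.1 nmi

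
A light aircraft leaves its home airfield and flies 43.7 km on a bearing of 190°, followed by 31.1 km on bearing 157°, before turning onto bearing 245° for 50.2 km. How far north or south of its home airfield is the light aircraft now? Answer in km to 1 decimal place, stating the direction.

92.9 km south

Leg 1 (190°, 43.7 km): east 43.7 sin 190° = -7.59, north 43.7 cos 190° = -43.04
Leg 2 (157°, 31.1 km): east 31.1 sin 157° = 12.15, north 31.1 cos 157° = -28.63
Leg 3 (245°, 50.2 km): east 50.2 sin 245° = -45.50, north 50.2 cos 245° = -21.22
Net north component: -92.88 km.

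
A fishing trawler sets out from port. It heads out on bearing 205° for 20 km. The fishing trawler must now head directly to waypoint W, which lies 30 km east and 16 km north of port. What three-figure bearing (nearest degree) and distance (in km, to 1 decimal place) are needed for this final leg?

Leg 1 (205°, 20 km): east 20 sin 205° = -8.45, north 20 cos 205° = -18.13
Current position: (-8.45, -18.13). Target: (30, 16). Remaining: Δeast = 38.45, Δnorth = 34.13.
Bearing = atan2(38.45, 34.13) mod 360° = 48.41°; distance = √((38.45)² + (34.13)²) = 51.412 km.

048°, 51.4 km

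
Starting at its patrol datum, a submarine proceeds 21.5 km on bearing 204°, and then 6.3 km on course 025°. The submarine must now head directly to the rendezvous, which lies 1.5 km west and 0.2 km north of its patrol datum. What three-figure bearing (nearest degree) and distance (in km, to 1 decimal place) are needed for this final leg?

Leg 1 (204°, 21.5 km): east 21.5 sin 204° = -8.74, north 21.5 cos 204° = -19.64
Leg 2 (025°, 6.3 km): east 6.3 sin 25° = 2.66, north 6.3 cos 25° = 5.71
Current position: (-6.08, -13.93). Target: (-1.5, 0.2). Remaining: Δeast = 4.58, Δnorth = 14.13.
Bearing = atan2(4.58, 14.13) mod 360° = 17.97°; distance = √((4.58)² + (14.13)²) = 14.856 km.

018°, 14.9 km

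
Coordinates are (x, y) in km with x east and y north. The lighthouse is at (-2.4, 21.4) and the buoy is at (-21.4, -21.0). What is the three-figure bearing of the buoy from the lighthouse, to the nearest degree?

204°

Δeast = -21.4 − -2.4 = -19.00; Δnorth = -21.0 − 21.4 = -42.40.
Bearing = atan2(Δeast, Δnorth) mod 360° = 204.14° ≈ 204°.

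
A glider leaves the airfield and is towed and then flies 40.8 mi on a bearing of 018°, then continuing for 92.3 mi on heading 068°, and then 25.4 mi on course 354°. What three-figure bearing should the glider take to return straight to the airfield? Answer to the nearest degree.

Leg 1 (018°, 40.8 mi): east 40.8 sin 18° = 12.61, north 40.8 cos 18° = 38.80
Leg 2 (068°, 92.3 mi): east 92.3 sin 68° = 85.58, north 92.3 cos 68° = 34.58
Leg 3 (354°, 25.4 mi): east 25.4 sin 354° = -2.66, north 25.4 cos 354° = 25.26
Net displacement: 95.53 east, 98.64 north. Direction back to start is (-95.53, -98.64): bearing = atan2(-95.53, -98.64) mod 360° = 224.08° ≈ 224°.

224°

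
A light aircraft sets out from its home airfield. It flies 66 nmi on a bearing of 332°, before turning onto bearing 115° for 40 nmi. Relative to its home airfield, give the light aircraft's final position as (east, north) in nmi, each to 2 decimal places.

(5.27, 41.37)

Leg 1 (332°, 66 nmi): east 66 sin 332° = -30.99, north 66 cos 332° = 58.27
Leg 2 (115°, 40 nmi): east 40 sin 115° = 36.25, north 40 cos 115° = -16.90
Summing: 5.27 nmi east, 41.37 nmi north → (5.27, 41.37).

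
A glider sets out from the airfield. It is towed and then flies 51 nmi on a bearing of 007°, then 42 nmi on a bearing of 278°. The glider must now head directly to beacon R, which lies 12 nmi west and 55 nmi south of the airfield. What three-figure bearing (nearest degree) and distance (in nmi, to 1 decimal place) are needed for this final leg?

Leg 1 (007°, 51 nmi): east 51 sin 7° = 6.22, north 51 cos 7° = 50.62
Leg 2 (278°, 42 nmi): east 42 sin 278° = -41.59, north 42 cos 278° = 5.85
Current position: (-35.38, 56.47). Target: (-12, -55). Remaining: Δeast = 23.38, Δnorth = -111.47.
Bearing = atan2(23.38, -111.47) mod 360° = 168.16°; distance = √((23.38)² + (-111.47)²) = 113.890 nmi.

168°, 113.9 nmi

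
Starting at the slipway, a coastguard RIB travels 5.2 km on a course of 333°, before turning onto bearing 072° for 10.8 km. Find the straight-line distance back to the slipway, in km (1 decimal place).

11.2 km

Leg 1 (333°, 5.2 km): east 5.2 sin 333° = -2.36, north 5.2 cos 333° = 4.63
Leg 2 (072°, 10.8 km): east 10.8 sin 72° = 10.27, north 10.8 cos 72° = 3.34
Net: 7.91 east, 7.97 north. Distance = √((7.91)² + (7.97)²) = 11.230 km.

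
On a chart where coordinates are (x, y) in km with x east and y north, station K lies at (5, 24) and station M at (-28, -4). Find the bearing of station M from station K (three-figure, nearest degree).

Δeast = -28 − 5 = -33.00; Δnorth = -4 − 24 = -28.00.
Bearing = atan2(Δeast, Δnorth) mod 360° = 229.69° ≈ 230°.

230°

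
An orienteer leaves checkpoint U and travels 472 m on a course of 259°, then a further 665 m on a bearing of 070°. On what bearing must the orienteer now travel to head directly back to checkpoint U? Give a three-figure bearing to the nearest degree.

Leg 1 (259°, 472 m): east 472 sin 259° = -463.33, north 472 cos 259° = -90.06
Leg 2 (070°, 665 m): east 665 sin 70° = 624.90, north 665 cos 70° = 227.44
Net displacement: 161.57 east, 137.38 north. Direction back to start is (-161.57, -137.38): bearing = atan2(-161.57, -137.38) mod 360° = 229.63° ≈ 230°.

230°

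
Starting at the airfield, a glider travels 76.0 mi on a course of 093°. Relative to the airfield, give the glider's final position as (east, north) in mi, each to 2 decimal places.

Leg 1 (093°, 76.0 mi): east 76.0 sin 93° = 75.90, north 76.0 cos 93° = -3.98
Summing: 75.90 mi east, -3.98 mi north → (75.90, -3.98).

(75.90, -3.98)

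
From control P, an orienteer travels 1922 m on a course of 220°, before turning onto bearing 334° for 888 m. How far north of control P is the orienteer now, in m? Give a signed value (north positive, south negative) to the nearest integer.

-674 m

Leg 1 (220°, 1922 m): east 1922 sin 220° = -1235.44, north 1922 cos 220° = -1472.34
Leg 2 (334°, 888 m): east 888 sin 334° = -389.27, north 888 cos 334° = 798.13
Net north component: -674.21 m.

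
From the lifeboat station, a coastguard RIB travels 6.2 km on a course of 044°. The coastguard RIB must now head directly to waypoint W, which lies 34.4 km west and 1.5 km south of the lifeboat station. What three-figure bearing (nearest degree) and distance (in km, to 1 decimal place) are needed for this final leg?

Leg 1 (044°, 6.2 km): east 6.2 sin 44° = 4.31, north 6.2 cos 44° = 4.46
Current position: (4.31, 4.46). Target: (-34.4, -1.5). Remaining: Δeast = -38.71, Δnorth = -5.96.
Bearing = atan2(-38.71, -5.96) mod 360° = 261.25°; distance = √((-38.71)² + (-5.96)²) = 39.163 km.

261°, 39.2 km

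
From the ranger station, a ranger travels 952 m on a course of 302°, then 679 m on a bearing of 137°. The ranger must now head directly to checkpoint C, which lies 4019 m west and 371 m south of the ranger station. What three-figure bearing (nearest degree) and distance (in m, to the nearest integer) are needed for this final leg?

Leg 1 (302°, 952 m): east 952 sin 302° = -807.34, north 952 cos 302° = 504.48
Leg 2 (137°, 679 m): east 679 sin 137° = 463.08, north 679 cos 137° = -496.59
Current position: (-344.26, 7.89). Target: (-4019, -371). Remaining: Δeast = -3674.74, Δnorth = -378.89.
Bearing = atan2(-3674.74, -378.89) mod 360° = 264.11°; distance = √((-3674.74)² + (-378.89)²) = 3694.217 m.

264°, 3694 m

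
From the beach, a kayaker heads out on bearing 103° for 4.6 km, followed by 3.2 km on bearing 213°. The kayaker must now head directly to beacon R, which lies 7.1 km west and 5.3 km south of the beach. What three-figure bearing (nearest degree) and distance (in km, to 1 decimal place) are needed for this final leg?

Leg 1 (103°, 4.6 km): east 4.6 sin 103° = 4.48, north 4.6 cos 103° = -1.03
Leg 2 (213°, 3.2 km): east 3.2 sin 213° = -1.74, north 3.2 cos 213° = -2.68
Current position: (2.74, -3.72). Target: (-7.1, -5.3). Remaining: Δeast = -9.84, Δnorth = -1.58.
Bearing = atan2(-9.84, -1.58) mod 360° = 260.87°; distance = √((-9.84)² + (-1.58)²) = 9.966 km.

261°, 10.0 km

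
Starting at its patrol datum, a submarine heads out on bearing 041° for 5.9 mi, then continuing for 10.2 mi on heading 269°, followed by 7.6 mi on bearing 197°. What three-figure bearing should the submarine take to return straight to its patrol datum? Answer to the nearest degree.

Leg 1 (041°, 5.9 mi): east 5.9 sin 41° = 3.87, north 5.9 cos 41° = 4.45
Leg 2 (269°, 10.2 mi): east 10.2 sin 269° = -10.20, north 10.2 cos 269° = -0.18
Leg 3 (197°, 7.6 mi): east 7.6 sin 197° = -2.22, north 7.6 cos 197° = -7.27
Net displacement: -8.55 east, -2.99 north. Direction back to start is (8.55, 2.99): bearing = atan2(8.55, 2.99) mod 360° = 70.71° ≈ 071°.

071°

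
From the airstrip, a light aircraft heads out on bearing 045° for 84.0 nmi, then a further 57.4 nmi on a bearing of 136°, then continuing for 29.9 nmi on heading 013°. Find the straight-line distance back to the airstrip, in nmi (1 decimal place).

116.0 nmi

Leg 1 (045°, 84.0 nmi): east 84.0 sin 45° = 59.40, north 84.0 cos 45° = 59.40
Leg 2 (136°, 57.4 nmi): east 57.4 sin 136° = 39.87, north 57.4 cos 136° = -41.29
Leg 3 (013°, 29.9 nmi): east 29.9 sin 13° = 6.73, north 29.9 cos 13° = 29.13
Net: 106.00 east, 47.24 north. Distance = √((106.00)² + (47.24)²) = 116.047 nmi.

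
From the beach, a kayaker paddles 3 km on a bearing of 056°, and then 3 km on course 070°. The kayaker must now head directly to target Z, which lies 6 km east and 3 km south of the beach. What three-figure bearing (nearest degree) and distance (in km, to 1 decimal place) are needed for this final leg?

Leg 1 (056°, 3 km): east 3 sin 56° = 2.49, north 3 cos 56° = 1.68
Leg 2 (070°, 3 km): east 3 sin 70° = 2.82, north 3 cos 70° = 1.03
Current position: (5.31, 2.70). Target: (6, -3). Remaining: Δeast = 0.69, Δnorth = -5.70.
Bearing = atan2(0.69, -5.70) mod 360° = 173.06°; distance = √((0.69)² + (-5.70)²) = 5.746 km.

173°, 5.7 km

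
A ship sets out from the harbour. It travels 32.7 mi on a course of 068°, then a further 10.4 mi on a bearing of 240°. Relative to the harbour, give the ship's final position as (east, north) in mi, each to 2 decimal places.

(21.31, 7.05)

Leg 1 (068°, 32.7 mi): east 32.7 sin 68° = 30.32, north 32.7 cos 68° = 12.25
Leg 2 (240°, 10.4 mi): east 10.4 sin 240° = -9.01, north 10.4 cos 240° = -5.20
Summing: 21.31 mi east, 7.05 mi north → (21.31, 7.05).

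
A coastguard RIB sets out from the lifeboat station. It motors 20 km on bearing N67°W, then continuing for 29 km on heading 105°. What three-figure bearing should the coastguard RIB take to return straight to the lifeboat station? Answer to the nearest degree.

Leg 1 (N67°W, 20 km): east 20 sin 293° = -18.41, north 20 cos 293° = 7.81
Leg 2 (105°, 29 km): east 29 sin 105° = 28.01, north 29 cos 105° = -7.51
Net displacement: 9.60 east, 0.31 north. Direction back to start is (-9.60, -0.31): bearing = atan2(-9.60, -0.31) mod 360° = 268.16° ≈ 268°.

268°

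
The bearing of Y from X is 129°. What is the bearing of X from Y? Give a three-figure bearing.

309°

Back-bearing = 129° + 180° = 309°.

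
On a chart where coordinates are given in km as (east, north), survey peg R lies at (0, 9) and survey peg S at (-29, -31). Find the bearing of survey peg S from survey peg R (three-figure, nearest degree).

Δeast = -29 − 0 = -29.00; Δnorth = -31 − 9 = -40.00.
Bearing = atan2(Δeast, Δnorth) mod 360° = 215.94° ≈ 216°.

216°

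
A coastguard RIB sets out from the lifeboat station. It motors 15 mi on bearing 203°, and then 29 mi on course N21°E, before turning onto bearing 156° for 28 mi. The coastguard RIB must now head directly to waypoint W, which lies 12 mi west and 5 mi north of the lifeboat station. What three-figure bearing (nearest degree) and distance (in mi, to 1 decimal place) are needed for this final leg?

Leg 1 (203°, 15 mi): east 15 sin 203° = -5.86, north 15 cos 203° = -13.81
Leg 2 (N21°E, 29 mi): east 29 sin 21° = 10.39, north 29 cos 21° = 27.07
Leg 3 (156°, 28 mi): east 28 sin 156° = 11.39, north 28 cos 156° = -25.58
Current position: (15.92, -12.31). Target: (-12, 5). Remaining: Δeast = -27.92, Δnorth = 17.31.
Bearing = atan2(-27.92, 17.31) mod 360° = 301.80°; distance = √((-27.92)² + (17.31)²) = 32.852 mi.

302°, 32.9 mi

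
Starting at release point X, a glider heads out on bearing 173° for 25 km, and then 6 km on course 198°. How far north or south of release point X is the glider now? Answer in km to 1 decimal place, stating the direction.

30.5 km south

Leg 1 (173°, 25 km): east 25 sin 173° = 3.05, north 25 cos 173° = -24.81
Leg 2 (198°, 6 km): east 6 sin 198° = -1.85, north 6 cos 198° = -5.71
Net north component: -30.52 km.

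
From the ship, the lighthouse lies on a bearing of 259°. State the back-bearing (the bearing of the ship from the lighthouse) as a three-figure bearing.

Back-bearing = 259° − 180° = 079°.

079°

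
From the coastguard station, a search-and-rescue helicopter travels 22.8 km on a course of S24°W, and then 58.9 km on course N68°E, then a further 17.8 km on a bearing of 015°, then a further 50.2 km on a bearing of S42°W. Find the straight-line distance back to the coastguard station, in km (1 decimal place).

Leg 1 (S24°W, 22.8 km): east 22.8 sin 204° = -9.27, north 22.8 cos 204° = -20.83
Leg 2 (N68°E, 58.9 km): east 58.9 sin 68° = 54.61, north 58.9 cos 68° = 22.06
Leg 3 (015°, 17.8 km): east 17.8 sin 15° = 4.61, north 17.8 cos 15° = 17.19
Leg 4 (S42°W, 50.2 km): east 50.2 sin 222° = -33.59, north 50.2 cos 222° = -37.31
Net: 16.35 east, -18.88 north. Distance = √((16.35)² + (-18.88)²) = 24.976 km.

25.0 km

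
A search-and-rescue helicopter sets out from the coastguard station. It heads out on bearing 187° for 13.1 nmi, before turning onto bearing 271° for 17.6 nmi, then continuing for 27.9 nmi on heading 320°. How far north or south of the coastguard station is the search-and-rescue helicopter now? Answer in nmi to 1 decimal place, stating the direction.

Leg 1 (187°, 13.1 nmi): east 13.1 sin 187° = -1.60, north 13.1 cos 187° = -13.00
Leg 2 (271°, 17.6 nmi): east 17.6 sin 271° = -17.60, north 17.6 cos 271° = 0.31
Leg 3 (320°, 27.9 nmi): east 27.9 sin 320° = -17.93, north 27.9 cos 320° = 21.37
Net north component: 8.68 nmi.

8.7 nmi north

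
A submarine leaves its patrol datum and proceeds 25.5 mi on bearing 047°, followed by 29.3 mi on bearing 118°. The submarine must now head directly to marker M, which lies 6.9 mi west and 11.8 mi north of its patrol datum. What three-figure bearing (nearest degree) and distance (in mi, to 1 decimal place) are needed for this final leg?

Leg 1 (047°, 25.5 mi): east 25.5 sin 47° = 18.65, north 25.5 cos 47° = 17.39
Leg 2 (118°, 29.3 mi): east 29.3 sin 118° = 25.87, north 29.3 cos 118° = -13.76
Current position: (44.52, 3.64). Target: (-6.9, 11.8). Remaining: Δeast = -51.42, Δnorth = 8.16.
Bearing = atan2(-51.42, 8.16) mod 360° = 279.02°; distance = √((-51.42)² + (8.16)²) = 52.064 mi.

279°, 52.1 mi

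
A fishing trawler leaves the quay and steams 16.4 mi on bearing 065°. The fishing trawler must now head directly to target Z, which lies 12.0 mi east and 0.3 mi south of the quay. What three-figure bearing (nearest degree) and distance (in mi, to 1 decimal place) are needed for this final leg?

202°, 7.8 mi

Leg 1 (065°, 16.4 mi): east 16.4 sin 65° = 14.86, north 16.4 cos 65° = 6.93
Current position: (14.86, 6.93). Target: (12.0, -0.3). Remaining: Δeast = -2.86, Δnorth = -7.23.
Bearing = atan2(-2.86, -7.23) mod 360° = 201.60°; distance = √((-2.86)² + (-7.23)²) = 7.777 mi.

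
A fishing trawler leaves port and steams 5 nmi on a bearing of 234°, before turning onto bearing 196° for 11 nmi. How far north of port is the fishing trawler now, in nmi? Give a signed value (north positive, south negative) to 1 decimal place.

Leg 1 (234°, 5 nmi): east 5 sin 234° = -4.05, north 5 cos 234° = -2.94
Leg 2 (196°, 11 nmi): east 11 sin 196° = -3.03, north 11 cos 196° = -10.57
Net north component: -13.51 nmi.

-13.5 nmi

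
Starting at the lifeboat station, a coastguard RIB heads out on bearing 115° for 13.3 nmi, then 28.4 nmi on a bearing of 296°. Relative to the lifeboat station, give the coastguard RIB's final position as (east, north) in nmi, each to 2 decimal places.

(-13.47, 6.83)

Leg 1 (115°, 13.3 nmi): east 13.3 sin 115° = 12.05, north 13.3 cos 115° = -5.62
Leg 2 (296°, 28.4 nmi): east 28.4 sin 296° = -25.53, north 28.4 cos 296° = 12.45
Summing: -13.47 nmi east, 6.83 nmi north → (-13.47, 6.83).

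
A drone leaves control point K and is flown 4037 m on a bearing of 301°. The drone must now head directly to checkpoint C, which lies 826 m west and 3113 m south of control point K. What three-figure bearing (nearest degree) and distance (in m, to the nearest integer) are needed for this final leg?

153°, 5822 m

Leg 1 (301°, 4037 m): east 4037 sin 301° = -3460.38, north 4037 cos 301° = 2079.21
Current position: (-3460.38, 2079.21). Target: (-826, -3113). Remaining: Δeast = 2634.38, Δnorth = -5192.21.
Bearing = atan2(2634.38, -5192.21) mod 360° = 153.10°; distance = √((2634.38)² + (-5192.21)²) = 5822.286 m.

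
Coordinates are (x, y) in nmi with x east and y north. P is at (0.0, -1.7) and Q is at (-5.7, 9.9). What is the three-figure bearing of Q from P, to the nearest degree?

Δeast = -5.7 − 0.0 = -5.70; Δnorth = 9.9 − -1.7 = 11.60.
Bearing = atan2(Δeast, Δnorth) mod 360° = 333.83° ≈ 334°.

334°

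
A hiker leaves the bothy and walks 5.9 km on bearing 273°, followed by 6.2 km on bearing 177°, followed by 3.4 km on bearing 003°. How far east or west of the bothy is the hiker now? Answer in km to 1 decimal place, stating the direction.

5.4 km west

Leg 1 (273°, 5.9 km): east 5.9 sin 273° = -5.89, north 5.9 cos 273° = 0.31
Leg 2 (177°, 6.2 km): east 6.2 sin 177° = 0.32, north 6.2 cos 177° = -6.19
Leg 3 (003°, 3.4 km): east 3.4 sin 3° = 0.18, north 3.4 cos 3° = 3.40
Net east component: -5.39 km.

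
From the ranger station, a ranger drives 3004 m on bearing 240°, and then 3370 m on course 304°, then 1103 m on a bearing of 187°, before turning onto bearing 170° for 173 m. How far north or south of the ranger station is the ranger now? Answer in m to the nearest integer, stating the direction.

Leg 1 (240°, 3004 m): east 3004 sin 240° = -2601.54, north 3004 cos 240° = -1502.00
Leg 2 (304°, 3370 m): east 3370 sin 304° = -2793.86, north 3370 cos 304° = 1884.48
Leg 3 (187°, 1103 m): east 1103 sin 187° = -134.42, north 1103 cos 187° = -1094.78
Leg 4 (170°, 173 m): east 173 sin 170° = 30.04, north 173 cos 170° = -170.37
Net north component: -882.67 m.

883 m south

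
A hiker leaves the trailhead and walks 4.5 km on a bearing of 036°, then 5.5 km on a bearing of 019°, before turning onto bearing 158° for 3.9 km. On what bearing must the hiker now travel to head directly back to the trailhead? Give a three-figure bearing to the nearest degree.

228°

Leg 1 (036°, 4.5 km): east 4.5 sin 36° = 2.65, north 4.5 cos 36° = 3.64
Leg 2 (019°, 5.5 km): east 5.5 sin 19° = 1.79, north 5.5 cos 19° = 5.20
Leg 3 (158°, 3.9 km): east 3.9 sin 158° = 1.46, north 3.9 cos 158° = -3.62
Net displacement: 5.90 east, 5.22 north. Direction back to start is (-5.90, -5.22): bearing = atan2(-5.90, -5.22) mod 360° = 228.46° ≈ 228°.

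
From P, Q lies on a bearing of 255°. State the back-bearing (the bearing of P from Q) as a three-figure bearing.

075°

Back-bearing = 255° − 180° = 075°.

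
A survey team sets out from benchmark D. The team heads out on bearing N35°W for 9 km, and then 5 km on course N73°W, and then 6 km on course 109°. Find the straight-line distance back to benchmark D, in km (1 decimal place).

Leg 1 (N35°W, 9 km): east 9 sin 325° = -5.16, north 9 cos 325° = 7.37
Leg 2 (N73°W, 5 km): east 5 sin 287° = -4.78, north 5 cos 287° = 1.46
Leg 3 (109°, 6 km): east 6 sin 109° = 5.67, north 6 cos 109° = -1.95
Net: -4.27 east, 6.88 north. Distance = √((-4.27)² + (6.88)²) = 8.098 km.

8.1 km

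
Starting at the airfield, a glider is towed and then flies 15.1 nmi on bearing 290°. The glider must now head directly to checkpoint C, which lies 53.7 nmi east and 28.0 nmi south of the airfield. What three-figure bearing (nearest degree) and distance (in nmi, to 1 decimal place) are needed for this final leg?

116°, 75.6 nmi

Leg 1 (290°, 15.1 nmi): east 15.1 sin 290° = -14.19, north 15.1 cos 290° = 5.16
Current position: (-14.19, 5.16). Target: (53.7, -28.0). Remaining: Δeast = 67.89, Δnorth = -33.16.
Bearing = atan2(67.89, -33.16) mod 360° = 116.04°; distance = √((67.89)² + (-33.16)²) = 75.557 nmi.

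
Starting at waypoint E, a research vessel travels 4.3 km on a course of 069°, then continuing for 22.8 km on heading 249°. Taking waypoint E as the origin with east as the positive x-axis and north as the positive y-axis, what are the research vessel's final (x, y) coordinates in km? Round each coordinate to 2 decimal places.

(-17.27, -6.63)

Leg 1 (069°, 4.3 km): east 4.3 sin 69° = 4.01, north 4.3 cos 69° = 1.54
Leg 2 (249°, 22.8 km): east 22.8 sin 249° = -21.29, north 22.8 cos 249° = -8.17
Summing: -17.27 km east, -6.63 km north → (-17.27, -6.63).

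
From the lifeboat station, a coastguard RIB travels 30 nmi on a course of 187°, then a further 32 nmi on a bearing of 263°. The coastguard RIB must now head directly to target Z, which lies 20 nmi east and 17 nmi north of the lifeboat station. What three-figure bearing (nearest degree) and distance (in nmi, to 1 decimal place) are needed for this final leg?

048°, 75.1 nmi

Leg 1 (187°, 30 nmi): east 30 sin 187° = -3.66, north 30 cos 187° = -29.78
Leg 2 (263°, 32 nmi): east 32 sin 263° = -31.76, north 32 cos 263° = -3.90
Current position: (-35.42, -33.68). Target: (20, 17). Remaining: Δeast = 55.42, Δnorth = 50.68.
Bearing = atan2(55.42, 50.68) mod 360° = 47.56°; distance = √((55.42)² + (50.68)²) = 75.094 nmi.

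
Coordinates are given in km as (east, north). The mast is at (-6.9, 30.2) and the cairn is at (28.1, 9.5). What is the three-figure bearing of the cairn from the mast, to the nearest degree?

Δeast = 28.1 − -6.9 = 35.00; Δnorth = 9.5 − 30.2 = -20.70.
Bearing = atan2(Δeast, Δnorth) mod 360° = 120.60° ≈ 121°.

121°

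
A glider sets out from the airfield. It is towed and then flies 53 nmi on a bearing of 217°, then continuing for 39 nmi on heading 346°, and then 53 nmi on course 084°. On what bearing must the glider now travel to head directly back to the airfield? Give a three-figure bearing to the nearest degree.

Leg 1 (217°, 53 nmi): east 53 sin 217° = -31.90, north 53 cos 217° = -42.33
Leg 2 (346°, 39 nmi): east 39 sin 346° = -9.43, north 39 cos 346° = 37.84
Leg 3 (084°, 53 nmi): east 53 sin 84° = 52.71, north 53 cos 84° = 5.54
Net displacement: 11.38 east, 1.05 north. Direction back to start is (-11.38, -1.05): bearing = atan2(-11.38, -1.05) mod 360° = 264.71° ≈ 265°.

265°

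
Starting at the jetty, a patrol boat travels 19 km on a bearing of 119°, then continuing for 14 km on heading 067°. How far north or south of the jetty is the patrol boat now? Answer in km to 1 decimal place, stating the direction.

3.7 km south

Leg 1 (119°, 19 km): east 19 sin 119° = 16.62, north 19 cos 119° = -9.21
Leg 2 (067°, 14 km): east 14 sin 67° = 12.89, north 14 cos 67° = 5.47
Net north component: -3.74 km.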